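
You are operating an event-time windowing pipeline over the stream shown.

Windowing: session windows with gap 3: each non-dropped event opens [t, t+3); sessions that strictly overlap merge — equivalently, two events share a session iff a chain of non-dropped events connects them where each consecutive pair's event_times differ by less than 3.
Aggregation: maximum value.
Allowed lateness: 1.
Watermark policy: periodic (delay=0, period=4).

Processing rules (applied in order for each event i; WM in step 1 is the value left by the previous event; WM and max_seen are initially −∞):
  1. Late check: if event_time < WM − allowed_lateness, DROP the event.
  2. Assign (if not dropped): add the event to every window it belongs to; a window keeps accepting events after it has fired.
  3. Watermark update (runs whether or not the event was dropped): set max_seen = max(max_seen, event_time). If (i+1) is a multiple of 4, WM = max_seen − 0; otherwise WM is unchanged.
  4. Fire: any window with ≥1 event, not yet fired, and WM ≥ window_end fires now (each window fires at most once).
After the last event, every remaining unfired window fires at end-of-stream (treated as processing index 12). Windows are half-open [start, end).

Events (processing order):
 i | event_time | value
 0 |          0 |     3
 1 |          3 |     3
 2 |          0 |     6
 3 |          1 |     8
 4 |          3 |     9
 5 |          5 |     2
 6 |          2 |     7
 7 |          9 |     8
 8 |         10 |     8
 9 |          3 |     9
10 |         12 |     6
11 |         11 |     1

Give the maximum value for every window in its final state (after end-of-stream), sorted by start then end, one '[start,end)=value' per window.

i=0 t=0 v=3: → [0,3); WM=−∞
i=1 t=3 v=3: → [3,6); WM=−∞
i=2 t=0 v=6: → [0,3); WM=−∞
i=3 t=1 v=8: → [0,6); WM=3
i=4 t=3 v=9: → [0,6); WM=3
i=5 t=5 v=2: → [0,8); WM=3
i=6 t=2 v=7: → [0,8); WM=3
i=7 t=9 v=8: → [9,12); WM=9
i=8 t=10 v=8: → [9,13); WM=9
i=9 t=3 v=9: DROP (t<9-1); WM=9
i=10 t=12 v=6: → [9,15); WM=9
i=11 t=11 v=1: → [9,15); WM=12

[0,8)=9 [9,15)=8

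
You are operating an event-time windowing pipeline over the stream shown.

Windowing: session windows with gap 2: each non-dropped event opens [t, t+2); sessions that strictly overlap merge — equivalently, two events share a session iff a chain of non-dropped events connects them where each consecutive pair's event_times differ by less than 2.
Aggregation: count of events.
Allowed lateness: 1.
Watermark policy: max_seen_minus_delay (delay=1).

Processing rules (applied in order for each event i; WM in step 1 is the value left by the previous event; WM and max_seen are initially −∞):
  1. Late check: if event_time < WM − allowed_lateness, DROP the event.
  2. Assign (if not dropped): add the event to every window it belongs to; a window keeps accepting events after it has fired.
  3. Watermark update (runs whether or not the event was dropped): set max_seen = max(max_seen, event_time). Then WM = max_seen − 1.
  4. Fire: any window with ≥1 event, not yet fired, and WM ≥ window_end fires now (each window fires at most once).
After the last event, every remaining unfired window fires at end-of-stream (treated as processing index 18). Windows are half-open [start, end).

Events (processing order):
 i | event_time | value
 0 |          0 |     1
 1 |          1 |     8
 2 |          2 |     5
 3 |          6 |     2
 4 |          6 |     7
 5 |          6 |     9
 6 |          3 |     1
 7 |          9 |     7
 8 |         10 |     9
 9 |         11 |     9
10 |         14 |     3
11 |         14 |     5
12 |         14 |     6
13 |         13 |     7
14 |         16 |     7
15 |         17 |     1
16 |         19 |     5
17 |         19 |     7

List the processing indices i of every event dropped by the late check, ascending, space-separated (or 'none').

i=0 t=0 v=1: → [0,2); WM=-1
i=1 t=1 v=8: → [0,3); WM=0
i=2 t=2 v=5: → [0,4); WM=1
i=3 t=6 v=2: → [6,8); WM=5
i=4 t=6 v=7: → [6,8); WM=5
i=5 t=6 v=9: → [6,8); WM=5
i=6 t=3 v=1: DROP (t<5-1); WM=5
i=7 t=9 v=7: → [9,11); WM=8
i=8 t=10 v=9: → [9,12); WM=9
i=9 t=11 v=9: → [9,13); WM=10
i=10 t=14 v=3: → [14,16); WM=13
i=11 t=14 v=5: → [14,16); WM=13
i=12 t=14 v=6: → [14,16); WM=13
i=13 t=13 v=7: → [13,16); WM=13
i=14 t=16 v=7: → [16,18); WM=15
i=15 t=17 v=1: → [16,19); WM=16
i=16 t=19 v=5: → [19,21); WM=18
i=17 t=19 v=7: → [19,21); WM=18

6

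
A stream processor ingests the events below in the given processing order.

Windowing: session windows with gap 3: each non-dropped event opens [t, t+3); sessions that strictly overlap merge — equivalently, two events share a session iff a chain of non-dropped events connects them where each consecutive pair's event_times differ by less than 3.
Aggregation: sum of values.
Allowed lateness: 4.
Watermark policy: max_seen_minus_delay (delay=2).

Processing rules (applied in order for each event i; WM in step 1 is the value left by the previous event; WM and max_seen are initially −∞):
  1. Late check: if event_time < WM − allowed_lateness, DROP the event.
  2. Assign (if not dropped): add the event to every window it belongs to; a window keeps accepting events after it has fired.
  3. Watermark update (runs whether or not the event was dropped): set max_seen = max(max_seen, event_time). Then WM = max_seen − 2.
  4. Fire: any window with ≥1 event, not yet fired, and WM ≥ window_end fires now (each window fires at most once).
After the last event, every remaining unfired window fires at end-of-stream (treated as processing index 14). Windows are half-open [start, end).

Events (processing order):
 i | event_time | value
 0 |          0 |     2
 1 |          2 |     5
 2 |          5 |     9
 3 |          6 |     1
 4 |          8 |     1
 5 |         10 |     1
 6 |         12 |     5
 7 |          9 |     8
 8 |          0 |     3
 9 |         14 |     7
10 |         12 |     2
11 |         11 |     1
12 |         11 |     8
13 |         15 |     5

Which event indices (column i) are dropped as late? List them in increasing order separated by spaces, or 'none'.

i=0 t=0 v=2: → [0,3); WM=-2
i=1 t=2 v=5: → [0,5); WM=0
i=2 t=5 v=9: → [5,8); WM=3
i=3 t=6 v=1: → [5,9); WM=4
i=4 t=8 v=1: → [5,11); WM=6
i=5 t=10 v=1: → [5,13); WM=8
i=6 t=12 v=5: → [5,15); WM=10
i=7 t=9 v=8: → [5,15); WM=10
i=8 t=0 v=3: DROP (t<10-4); WM=10
i=9 t=14 v=7: → [5,17); WM=12
i=10 t=12 v=2: → [5,17); WM=12
i=11 t=11 v=1: → [5,17); WM=12
i=12 t=11 v=8: → [5,17); WM=12
i=13 t=15 v=5: → [5,18); WM=13

8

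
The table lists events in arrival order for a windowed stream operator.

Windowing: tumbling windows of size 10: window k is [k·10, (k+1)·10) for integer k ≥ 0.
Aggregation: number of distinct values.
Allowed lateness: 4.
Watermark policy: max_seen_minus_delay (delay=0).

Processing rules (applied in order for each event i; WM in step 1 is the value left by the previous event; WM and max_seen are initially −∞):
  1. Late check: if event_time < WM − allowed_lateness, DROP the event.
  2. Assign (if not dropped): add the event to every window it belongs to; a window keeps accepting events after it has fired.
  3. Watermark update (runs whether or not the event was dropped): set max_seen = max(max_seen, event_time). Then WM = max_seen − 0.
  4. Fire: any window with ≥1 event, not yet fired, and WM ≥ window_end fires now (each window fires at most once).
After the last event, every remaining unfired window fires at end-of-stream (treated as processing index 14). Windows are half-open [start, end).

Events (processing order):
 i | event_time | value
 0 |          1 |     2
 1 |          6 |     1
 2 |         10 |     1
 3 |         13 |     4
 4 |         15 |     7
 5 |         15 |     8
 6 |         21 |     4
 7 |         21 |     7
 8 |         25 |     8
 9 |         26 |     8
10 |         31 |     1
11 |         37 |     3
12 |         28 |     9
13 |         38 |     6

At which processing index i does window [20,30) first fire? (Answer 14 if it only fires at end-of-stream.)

10

i=0 t=1 v=2: → [0,10); WM=1
i=1 t=6 v=1: → [0,10); WM=6
i=2 t=10 v=1: → [10,20); WM=10; [0,10) fires=2
i=3 t=13 v=4: → [10,20); WM=13
i=4 t=15 v=7: → [10,20); WM=15
i=5 t=15 v=8: → [10,20); WM=15
i=6 t=21 v=4: → [20,30); WM=21; [10,20) fires=4
i=7 t=21 v=7: → [20,30); WM=21
i=8 t=25 v=8: → [20,30); WM=25
i=9 t=26 v=8: → [20,30); WM=26
i=10 t=31 v=1: → [30,40); WM=31; [20,30) fires=3
i=11 t=37 v=3: → [30,40); WM=37
i=12 t=28 v=9: DROP (t<37-4); WM=37
i=13 t=38 v=6: → [30,40); WM=38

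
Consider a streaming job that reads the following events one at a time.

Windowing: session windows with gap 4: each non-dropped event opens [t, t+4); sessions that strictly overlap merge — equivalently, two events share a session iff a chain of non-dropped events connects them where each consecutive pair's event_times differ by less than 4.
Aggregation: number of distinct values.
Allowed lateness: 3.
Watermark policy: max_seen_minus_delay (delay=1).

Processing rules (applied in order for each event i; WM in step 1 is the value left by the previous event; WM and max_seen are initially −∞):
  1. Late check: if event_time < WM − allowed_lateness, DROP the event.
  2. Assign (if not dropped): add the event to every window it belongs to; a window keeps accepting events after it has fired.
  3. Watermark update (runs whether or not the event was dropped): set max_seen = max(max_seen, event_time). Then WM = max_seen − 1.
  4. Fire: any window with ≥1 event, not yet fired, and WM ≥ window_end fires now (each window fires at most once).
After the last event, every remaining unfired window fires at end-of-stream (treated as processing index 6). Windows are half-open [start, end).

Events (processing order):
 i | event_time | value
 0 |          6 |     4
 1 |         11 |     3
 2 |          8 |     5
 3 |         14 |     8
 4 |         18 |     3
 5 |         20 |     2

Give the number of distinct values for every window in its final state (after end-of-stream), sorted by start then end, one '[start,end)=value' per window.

[6,18)=4 [18,24)=2

i=0 t=6 v=4: → [6,10); WM=5
i=1 t=11 v=3: → [11,15); WM=10
i=2 t=8 v=5: → [6,15); WM=10
i=3 t=14 v=8: → [6,18); WM=13
i=4 t=18 v=3: → [18,22); WM=17
i=5 t=20 v=2: → [18,24); WM=19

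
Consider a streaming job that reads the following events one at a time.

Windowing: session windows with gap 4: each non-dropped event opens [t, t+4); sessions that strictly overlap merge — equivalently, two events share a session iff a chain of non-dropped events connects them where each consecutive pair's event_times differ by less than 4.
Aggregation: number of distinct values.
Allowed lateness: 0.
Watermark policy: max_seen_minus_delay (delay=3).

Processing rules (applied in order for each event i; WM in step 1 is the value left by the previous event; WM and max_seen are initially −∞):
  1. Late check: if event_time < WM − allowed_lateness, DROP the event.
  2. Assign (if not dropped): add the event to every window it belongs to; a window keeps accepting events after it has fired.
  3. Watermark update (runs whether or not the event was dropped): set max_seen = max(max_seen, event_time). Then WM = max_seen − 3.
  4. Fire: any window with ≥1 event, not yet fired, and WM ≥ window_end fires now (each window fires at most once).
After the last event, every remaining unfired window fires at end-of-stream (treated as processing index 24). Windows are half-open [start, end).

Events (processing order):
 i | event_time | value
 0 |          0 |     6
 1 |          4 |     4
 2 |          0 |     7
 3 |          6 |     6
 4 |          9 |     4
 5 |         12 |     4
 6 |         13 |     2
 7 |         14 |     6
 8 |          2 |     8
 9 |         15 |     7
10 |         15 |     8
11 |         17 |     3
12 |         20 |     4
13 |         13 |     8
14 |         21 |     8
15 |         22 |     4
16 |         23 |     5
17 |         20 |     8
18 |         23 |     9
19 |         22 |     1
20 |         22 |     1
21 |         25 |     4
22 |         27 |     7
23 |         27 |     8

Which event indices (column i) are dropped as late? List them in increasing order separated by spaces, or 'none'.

2 8 13

i=0 t=0 v=6: → [0,4); WM=-3
i=1 t=4 v=4: → [4,8); WM=1
i=2 t=0 v=7: DROP (t<1-0); WM=1
i=3 t=6 v=6: → [4,10); WM=3
i=4 t=9 v=4: → [4,13); WM=6
i=5 t=12 v=4: → [4,16); WM=9
i=6 t=13 v=2: → [4,17); WM=10
i=7 t=14 v=6: → [4,18); WM=11
i=8 t=2 v=8: DROP (t<11-0); WM=11
i=9 t=15 v=7: → [4,19); WM=12
i=10 t=15 v=8: → [4,19); WM=12
i=11 t=17 v=3: → [4,21); WM=14
i=12 t=20 v=4: → [4,24); WM=17
i=13 t=13 v=8: DROP (t<17-0); WM=17
i=14 t=21 v=8: → [4,25); WM=18
i=15 t=22 v=4: → [4,26); WM=19
i=16 t=23 v=5: → [4,27); WM=20
i=17 t=20 v=8: → [4,27); WM=20
i=18 t=23 v=9: → [4,27); WM=20
i=19 t=22 v=1: → [4,27); WM=20
i=20 t=22 v=1: → [4,27); WM=20
i=21 t=25 v=4: → [4,29); WM=22
i=22 t=27 v=7: → [4,31); WM=24
i=23 t=27 v=8: → [4,31); WM=24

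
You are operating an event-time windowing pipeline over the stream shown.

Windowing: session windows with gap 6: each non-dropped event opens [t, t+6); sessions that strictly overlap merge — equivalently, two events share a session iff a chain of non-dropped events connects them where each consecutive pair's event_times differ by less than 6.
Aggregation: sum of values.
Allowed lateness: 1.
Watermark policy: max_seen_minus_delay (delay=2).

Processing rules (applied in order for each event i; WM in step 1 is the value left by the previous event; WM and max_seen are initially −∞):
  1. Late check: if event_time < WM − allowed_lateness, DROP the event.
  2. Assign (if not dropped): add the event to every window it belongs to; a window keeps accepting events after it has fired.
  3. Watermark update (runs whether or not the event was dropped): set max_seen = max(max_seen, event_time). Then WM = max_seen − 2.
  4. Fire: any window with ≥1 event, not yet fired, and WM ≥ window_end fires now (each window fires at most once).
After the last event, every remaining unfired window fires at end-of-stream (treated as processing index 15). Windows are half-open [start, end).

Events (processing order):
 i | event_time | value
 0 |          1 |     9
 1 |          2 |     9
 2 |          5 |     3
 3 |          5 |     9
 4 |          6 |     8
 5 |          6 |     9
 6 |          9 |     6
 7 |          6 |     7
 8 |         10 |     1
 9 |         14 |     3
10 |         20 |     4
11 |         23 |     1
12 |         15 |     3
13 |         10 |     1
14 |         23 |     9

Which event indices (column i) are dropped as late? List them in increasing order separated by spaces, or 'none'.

12 13

i=0 t=1 v=9: → [1,7); WM=-1
i=1 t=2 v=9: → [1,8); WM=0
i=2 t=5 v=3: → [1,11); WM=3
i=3 t=5 v=9: → [1,11); WM=3
i=4 t=6 v=8: → [1,12); WM=4
i=5 t=6 v=9: → [1,12); WM=4
i=6 t=9 v=6: → [1,15); WM=7
i=7 t=6 v=7: → [1,15); WM=7
i=8 t=10 v=1: → [1,16); WM=8
i=9 t=14 v=3: → [1,20); WM=12
i=10 t=20 v=4: → [20,26); WM=18
i=11 t=23 v=1: → [20,29); WM=21
i=12 t=15 v=3: DROP (t<21-1); WM=21
i=13 t=10 v=1: DROP (t<21-1); WM=21
i=14 t=23 v=9: → [20,29); WM=21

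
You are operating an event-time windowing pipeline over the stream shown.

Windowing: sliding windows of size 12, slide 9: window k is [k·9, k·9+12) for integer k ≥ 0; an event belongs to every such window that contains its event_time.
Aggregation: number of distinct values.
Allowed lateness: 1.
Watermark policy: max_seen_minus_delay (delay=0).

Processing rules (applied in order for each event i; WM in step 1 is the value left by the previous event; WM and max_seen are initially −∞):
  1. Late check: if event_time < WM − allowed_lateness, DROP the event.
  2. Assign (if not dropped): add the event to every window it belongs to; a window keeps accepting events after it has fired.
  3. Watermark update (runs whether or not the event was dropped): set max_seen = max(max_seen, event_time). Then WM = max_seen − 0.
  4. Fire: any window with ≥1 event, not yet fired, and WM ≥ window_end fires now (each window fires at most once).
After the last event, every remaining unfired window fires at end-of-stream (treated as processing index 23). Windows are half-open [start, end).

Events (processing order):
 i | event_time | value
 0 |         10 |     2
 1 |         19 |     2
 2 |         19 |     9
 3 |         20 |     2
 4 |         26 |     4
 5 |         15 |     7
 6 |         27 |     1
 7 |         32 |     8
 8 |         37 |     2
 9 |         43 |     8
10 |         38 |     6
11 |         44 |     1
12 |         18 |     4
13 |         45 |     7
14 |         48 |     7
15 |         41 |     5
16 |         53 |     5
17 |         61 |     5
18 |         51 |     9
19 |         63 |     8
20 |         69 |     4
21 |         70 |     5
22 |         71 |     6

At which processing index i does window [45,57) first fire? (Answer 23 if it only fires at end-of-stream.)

i=0 t=10 v=2: → [9,21),[0,12); WM=10
i=1 t=19 v=2: → [18,30),[9,21); WM=19; [0,12) fires=1
i=2 t=19 v=9: → [18,30),[9,21); WM=19
i=3 t=20 v=2: → [18,30),[9,21); WM=20
i=4 t=26 v=4: → [18,30); WM=26; [9,21) fires=2
i=5 t=15 v=7: DROP (t<26-1); WM=26
i=6 t=27 v=1: → [27,39),[18,30); WM=27
i=7 t=32 v=8: → [27,39); WM=32; [18,30) fires=4
i=8 t=37 v=2: → [36,48),[27,39); WM=37
i=9 t=43 v=8: → [36,48); WM=43; [27,39) fires=3
i=10 t=38 v=6: DROP (t<43-1); WM=43
i=11 t=44 v=1: → [36,48); WM=44
i=12 t=18 v=4: DROP (t<44-1); WM=44
i=13 t=45 v=7: → [45,57),[36,48); WM=45
i=14 t=48 v=7: → [45,57); WM=48; [36,48) fires=4
i=15 t=41 v=5: DROP (t<48-1); WM=48
i=16 t=53 v=5: → [45,57); WM=53
i=17 t=61 v=5: → [54,66); WM=61; [45,57) fires=2
i=18 t=51 v=9: DROP (t<61-1); WM=61
i=19 t=63 v=8: → [63,75),[54,66); WM=63
i=20 t=69 v=4: → [63,75); WM=69; [54,66) fires=2
i=21 t=70 v=5: → [63,75); WM=70
i=22 t=71 v=6: → [63,75); WM=71

17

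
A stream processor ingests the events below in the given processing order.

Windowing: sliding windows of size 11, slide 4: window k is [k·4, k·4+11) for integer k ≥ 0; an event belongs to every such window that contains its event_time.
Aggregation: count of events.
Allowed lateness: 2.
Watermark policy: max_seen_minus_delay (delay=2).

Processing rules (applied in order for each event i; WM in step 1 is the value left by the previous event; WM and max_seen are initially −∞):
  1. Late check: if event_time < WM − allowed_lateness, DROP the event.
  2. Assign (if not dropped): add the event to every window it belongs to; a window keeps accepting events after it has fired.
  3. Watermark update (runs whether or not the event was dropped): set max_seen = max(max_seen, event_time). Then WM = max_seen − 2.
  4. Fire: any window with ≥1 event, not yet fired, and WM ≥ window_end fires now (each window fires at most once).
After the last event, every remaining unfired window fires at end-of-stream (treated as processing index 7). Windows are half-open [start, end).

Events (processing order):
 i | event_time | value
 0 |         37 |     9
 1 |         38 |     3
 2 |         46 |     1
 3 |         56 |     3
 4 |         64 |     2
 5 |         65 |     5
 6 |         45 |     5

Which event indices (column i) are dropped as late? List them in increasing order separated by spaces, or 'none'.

i=0 t=37 v=9: → [36,47),[32,43),[28,39); WM=35
i=1 t=38 v=3: → [36,47),[32,43),[28,39); WM=36
i=2 t=46 v=1: → [44,55),[40,51),[36,47); WM=44; [28,39) fires=2 [32,43) fires=2
i=3 t=56 v=3: → [56,67),[52,63),[48,59); WM=54; [36,47) fires=3 [40,51) fires=1
i=4 t=64 v=2: → [64,75),[60,71),[56,67); WM=62; [44,55) fires=1 [48,59) fires=1
i=5 t=65 v=5: → [64,75),[60,71),[56,67); WM=63; [52,63) fires=1
i=6 t=45 v=5: DROP (t<63-2); WM=63

6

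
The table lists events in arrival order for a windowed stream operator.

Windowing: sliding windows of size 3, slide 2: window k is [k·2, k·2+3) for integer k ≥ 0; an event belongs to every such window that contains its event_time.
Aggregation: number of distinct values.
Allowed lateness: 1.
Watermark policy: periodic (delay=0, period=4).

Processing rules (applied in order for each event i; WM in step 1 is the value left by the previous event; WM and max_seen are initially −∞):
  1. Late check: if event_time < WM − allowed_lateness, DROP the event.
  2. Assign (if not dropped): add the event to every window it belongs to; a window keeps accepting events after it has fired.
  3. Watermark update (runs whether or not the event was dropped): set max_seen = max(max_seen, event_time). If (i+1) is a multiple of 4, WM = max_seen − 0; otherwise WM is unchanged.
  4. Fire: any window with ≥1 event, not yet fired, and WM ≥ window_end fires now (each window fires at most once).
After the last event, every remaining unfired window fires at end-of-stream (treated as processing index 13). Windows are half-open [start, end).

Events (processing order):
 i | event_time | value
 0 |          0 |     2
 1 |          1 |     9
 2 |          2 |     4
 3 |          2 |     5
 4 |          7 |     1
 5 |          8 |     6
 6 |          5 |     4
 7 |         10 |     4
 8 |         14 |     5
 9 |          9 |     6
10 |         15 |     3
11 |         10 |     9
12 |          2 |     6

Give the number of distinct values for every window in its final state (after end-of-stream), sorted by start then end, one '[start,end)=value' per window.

[0,3)=4 [2,5)=2 [4,7)=1 [6,9)=2 [8,11)=3 [10,13)=2 [12,15)=1 [14,17)=2

i=0 t=0 v=2: → [0,3); WM=−∞
i=1 t=1 v=9: → [0,3); WM=−∞
i=2 t=2 v=4: → [2,5),[0,3); WM=−∞
i=3 t=2 v=5: → [2,5),[0,3); WM=2
i=4 t=7 v=1: → [6,9); WM=2
i=5 t=8 v=6: → [8,11),[6,9); WM=2
i=6 t=5 v=4: → [4,7); WM=2
i=7 t=10 v=4: → [10,13),[8,11); WM=10; [0,3) fires=4 [2,5) fires=2 [4,7) fires=1 [6,9) fires=2
i=8 t=14 v=5: → [14,17),[12,15); WM=10
i=9 t=9 v=6: → [8,11); WM=10
i=10 t=15 v=3: → [14,17); WM=10
i=11 t=10 v=9: → [10,13),[8,11); WM=15; [8,11) fires=3 [10,13) fires=2 [12,15) fires=1
i=12 t=2 v=6: DROP (t<15-1); WM=15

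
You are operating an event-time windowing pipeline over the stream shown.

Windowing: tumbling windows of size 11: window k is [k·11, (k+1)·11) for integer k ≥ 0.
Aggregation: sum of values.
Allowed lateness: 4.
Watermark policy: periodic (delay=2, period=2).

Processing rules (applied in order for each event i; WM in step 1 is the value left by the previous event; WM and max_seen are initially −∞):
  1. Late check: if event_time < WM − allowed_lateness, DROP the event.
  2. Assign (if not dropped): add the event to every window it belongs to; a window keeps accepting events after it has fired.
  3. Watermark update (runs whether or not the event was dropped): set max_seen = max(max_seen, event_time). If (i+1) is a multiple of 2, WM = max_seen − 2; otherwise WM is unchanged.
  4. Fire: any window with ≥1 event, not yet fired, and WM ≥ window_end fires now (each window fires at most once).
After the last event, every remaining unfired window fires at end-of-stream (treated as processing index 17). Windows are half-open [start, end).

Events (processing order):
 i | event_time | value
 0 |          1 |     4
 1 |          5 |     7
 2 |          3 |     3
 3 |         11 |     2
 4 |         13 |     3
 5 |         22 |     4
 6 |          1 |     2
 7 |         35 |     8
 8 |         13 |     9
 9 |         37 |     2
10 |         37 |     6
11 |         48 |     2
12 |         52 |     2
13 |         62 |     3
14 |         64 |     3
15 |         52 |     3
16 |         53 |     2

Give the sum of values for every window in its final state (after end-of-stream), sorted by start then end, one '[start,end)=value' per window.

i=0 t=1 v=4: → [0,11); WM=−∞
i=1 t=5 v=7: → [0,11); WM=3
i=2 t=3 v=3: → [0,11); WM=3
i=3 t=11 v=2: → [11,22); WM=9
i=4 t=13 v=3: → [11,22); WM=9
i=5 t=22 v=4: → [22,33); WM=20; [0,11) fires=14
i=6 t=1 v=2: DROP (t<20-4); WM=20
i=7 t=35 v=8: → [33,44); WM=33; [11,22) fires=5 [22,33) fires=4
i=8 t=13 v=9: DROP (t<33-4); WM=33
i=9 t=37 v=2: → [33,44); WM=35
i=10 t=37 v=6: → [33,44); WM=35
i=11 t=48 v=2: → [44,55); WM=46; [33,44) fires=16
i=12 t=52 v=2: → [44,55); WM=46
i=13 t=62 v=3: → [55,66); WM=60; [44,55) fires=4
i=14 t=64 v=3: → [55,66); WM=60
i=15 t=52 v=3: DROP (t<60-4); WM=62
i=16 t=53 v=2: DROP (t<62-4); WM=62

[0,11)=14 [11,22)=5 [22,33)=4 [33,44)=16 [44,55)=4 [55,66)=6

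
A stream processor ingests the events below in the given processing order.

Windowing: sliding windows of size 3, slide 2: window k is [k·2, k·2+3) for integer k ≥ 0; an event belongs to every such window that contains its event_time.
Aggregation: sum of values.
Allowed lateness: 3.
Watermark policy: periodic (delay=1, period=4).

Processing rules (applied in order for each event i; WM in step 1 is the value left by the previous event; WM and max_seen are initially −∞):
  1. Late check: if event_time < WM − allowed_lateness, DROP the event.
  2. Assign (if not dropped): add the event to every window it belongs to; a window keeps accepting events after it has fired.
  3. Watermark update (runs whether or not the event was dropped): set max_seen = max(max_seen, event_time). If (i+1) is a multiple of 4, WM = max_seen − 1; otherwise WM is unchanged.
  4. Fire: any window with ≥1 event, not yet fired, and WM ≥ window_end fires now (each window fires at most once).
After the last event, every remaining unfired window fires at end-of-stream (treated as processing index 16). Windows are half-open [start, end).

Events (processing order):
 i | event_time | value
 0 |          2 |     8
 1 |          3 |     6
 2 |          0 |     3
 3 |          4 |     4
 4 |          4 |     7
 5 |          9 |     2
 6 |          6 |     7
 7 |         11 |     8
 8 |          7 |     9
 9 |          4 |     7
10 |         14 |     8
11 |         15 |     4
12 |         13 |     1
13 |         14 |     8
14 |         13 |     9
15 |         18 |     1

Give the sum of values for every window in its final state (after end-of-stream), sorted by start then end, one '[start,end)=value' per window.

i=0 t=2 v=8: → [2,5),[0,3); WM=−∞
i=1 t=3 v=6: → [2,5); WM=−∞
i=2 t=0 v=3: → [0,3); WM=−∞
i=3 t=4 v=4: → [4,7),[2,5); WM=3; [0,3) fires=11
i=4 t=4 v=7: → [4,7),[2,5); WM=3
i=5 t=9 v=2: → [8,11); WM=3
i=6 t=6 v=7: → [6,9),[4,7); WM=3
i=7 t=11 v=8: → [10,13); WM=10; [2,5) fires=25 [4,7) fires=18 [6,9) fires=7
i=8 t=7 v=9: → [6,9); WM=10
i=9 t=4 v=7: DROP (t<10-3); WM=10
i=10 t=14 v=8: → [14,17),[12,15); WM=10
i=11 t=15 v=4: → [14,17); WM=14; [8,11) fires=2 [10,13) fires=8
i=12 t=13 v=1: → [12,15); WM=14
i=13 t=14 v=8: → [14,17),[12,15); WM=14
i=14 t=13 v=9: → [12,15); WM=14
i=15 t=18 v=1: → [18,21),[16,19); WM=17; [12,15) fires=26 [14,17) fires=20

[0,3)=11 [2,5)=25 [4,7)=18 [6,9)=16 [8,11)=2 [10,13)=8 [12,15)=26 [14,17)=20 [16,19)=1 [18,21)=1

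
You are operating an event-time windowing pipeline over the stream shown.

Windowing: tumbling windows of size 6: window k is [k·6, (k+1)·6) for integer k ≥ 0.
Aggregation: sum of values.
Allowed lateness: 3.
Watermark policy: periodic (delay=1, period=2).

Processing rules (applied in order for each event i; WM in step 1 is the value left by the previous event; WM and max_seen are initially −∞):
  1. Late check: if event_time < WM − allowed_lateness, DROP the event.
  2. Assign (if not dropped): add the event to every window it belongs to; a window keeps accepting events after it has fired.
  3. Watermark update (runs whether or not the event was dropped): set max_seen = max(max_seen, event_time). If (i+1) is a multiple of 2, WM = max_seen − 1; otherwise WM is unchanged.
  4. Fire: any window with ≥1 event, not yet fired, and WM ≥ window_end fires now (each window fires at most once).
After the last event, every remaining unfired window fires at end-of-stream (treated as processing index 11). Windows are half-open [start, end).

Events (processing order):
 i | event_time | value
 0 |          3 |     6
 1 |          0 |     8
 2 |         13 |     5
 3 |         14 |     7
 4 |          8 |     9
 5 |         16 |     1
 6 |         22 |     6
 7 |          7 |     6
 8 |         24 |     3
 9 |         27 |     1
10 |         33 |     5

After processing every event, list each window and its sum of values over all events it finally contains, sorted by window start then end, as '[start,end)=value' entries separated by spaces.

[0,6)=14 [12,18)=13 [18,24)=6 [24,30)=4 [30,36)=5

i=0 t=3 v=6: → [0,6); WM=−∞
i=1 t=0 v=8: → [0,6); WM=2
i=2 t=13 v=5: → [12,18); WM=2
i=3 t=14 v=7: → [12,18); WM=13; [0,6) fires=14
i=4 t=8 v=9: DROP (t<13-3); WM=13
i=5 t=16 v=1: → [12,18); WM=15
i=6 t=22 v=6: → [18,24); WM=15
i=7 t=7 v=6: DROP (t<15-3); WM=21; [12,18) fires=13
i=8 t=24 v=3: → [24,30); WM=21
i=9 t=27 v=1: → [24,30); WM=26; [18,24) fires=6
i=10 t=33 v=5: → [30,36); WM=26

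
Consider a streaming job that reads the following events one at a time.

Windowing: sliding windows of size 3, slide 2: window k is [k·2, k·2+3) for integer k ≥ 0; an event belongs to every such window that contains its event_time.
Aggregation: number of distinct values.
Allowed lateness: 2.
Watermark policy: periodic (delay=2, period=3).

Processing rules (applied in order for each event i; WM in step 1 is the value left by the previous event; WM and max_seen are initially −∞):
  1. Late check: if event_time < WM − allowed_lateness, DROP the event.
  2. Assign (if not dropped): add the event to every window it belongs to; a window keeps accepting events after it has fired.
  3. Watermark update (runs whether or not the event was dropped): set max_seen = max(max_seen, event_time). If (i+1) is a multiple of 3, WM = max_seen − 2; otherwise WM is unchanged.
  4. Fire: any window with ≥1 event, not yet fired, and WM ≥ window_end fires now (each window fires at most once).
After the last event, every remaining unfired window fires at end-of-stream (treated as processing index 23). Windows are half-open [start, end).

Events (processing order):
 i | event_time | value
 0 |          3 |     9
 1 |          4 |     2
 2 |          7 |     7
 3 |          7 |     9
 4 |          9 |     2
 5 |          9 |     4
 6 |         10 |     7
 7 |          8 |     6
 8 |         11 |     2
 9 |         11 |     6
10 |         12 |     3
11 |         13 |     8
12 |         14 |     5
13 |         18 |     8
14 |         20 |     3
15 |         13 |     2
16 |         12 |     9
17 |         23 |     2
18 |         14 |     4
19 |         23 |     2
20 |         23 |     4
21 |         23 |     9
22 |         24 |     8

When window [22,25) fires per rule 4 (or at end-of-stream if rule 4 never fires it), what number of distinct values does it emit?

i=0 t=3 v=9: → [2,5); WM=−∞
i=1 t=4 v=2: → [4,7),[2,5); WM=−∞
i=2 t=7 v=7: → [6,9); WM=5; [2,5) fires=2
i=3 t=7 v=9: → [6,9); WM=5
i=4 t=9 v=2: → [8,11); WM=5
i=5 t=9 v=4: → [8,11); WM=7; [4,7) fires=1
i=6 t=10 v=7: → [10,13),[8,11); WM=7
i=7 t=8 v=6: → [8,11),[6,9); WM=7
i=8 t=11 v=2: → [10,13); WM=9; [6,9) fires=3
i=9 t=11 v=6: → [10,13); WM=9
i=10 t=12 v=3: → [12,15),[10,13); WM=9
i=11 t=13 v=8: → [12,15); WM=11; [8,11) fires=4
i=12 t=14 v=5: → [14,17),[12,15); WM=11
i=13 t=18 v=8: → [18,21),[16,19); WM=11
i=14 t=20 v=3: → [20,23),[18,21); WM=18; [10,13) fires=4 [12,15) fires=3 [14,17) fires=1
i=15 t=13 v=2: DROP (t<18-2); WM=18
i=16 t=12 v=9: DROP (t<18-2); WM=18
i=17 t=23 v=2: → [22,25); WM=21; [16,19) fires=1 [18,21) fires=2
i=18 t=14 v=4: DROP (t<21-2); WM=21
i=19 t=23 v=2: → [22,25); WM=21
i=20 t=23 v=4: → [22,25); WM=21
i=21 t=23 v=9: → [22,25); WM=21
i=22 t=24 v=8: → [24,27),[22,25); WM=21

4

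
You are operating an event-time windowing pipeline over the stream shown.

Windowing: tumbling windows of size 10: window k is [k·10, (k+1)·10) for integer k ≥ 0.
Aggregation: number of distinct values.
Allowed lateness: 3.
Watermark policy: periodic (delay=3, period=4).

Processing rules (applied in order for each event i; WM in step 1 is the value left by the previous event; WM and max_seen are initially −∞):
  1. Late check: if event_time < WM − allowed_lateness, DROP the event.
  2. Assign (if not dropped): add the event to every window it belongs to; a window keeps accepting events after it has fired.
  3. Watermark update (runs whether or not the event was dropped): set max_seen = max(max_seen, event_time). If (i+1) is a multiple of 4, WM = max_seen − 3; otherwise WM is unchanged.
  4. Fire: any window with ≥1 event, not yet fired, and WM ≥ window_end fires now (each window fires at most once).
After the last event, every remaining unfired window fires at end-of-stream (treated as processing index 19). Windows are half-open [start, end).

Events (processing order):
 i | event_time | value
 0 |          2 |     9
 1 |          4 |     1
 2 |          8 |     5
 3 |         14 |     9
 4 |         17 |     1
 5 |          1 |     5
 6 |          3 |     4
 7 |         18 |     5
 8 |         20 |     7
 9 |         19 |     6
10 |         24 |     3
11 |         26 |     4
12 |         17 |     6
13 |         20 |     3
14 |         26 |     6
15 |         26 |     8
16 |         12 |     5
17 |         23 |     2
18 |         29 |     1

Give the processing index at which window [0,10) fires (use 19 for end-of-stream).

i=0 t=2 v=9: → [0,10); WM=−∞
i=1 t=4 v=1: → [0,10); WM=−∞
i=2 t=8 v=5: → [0,10); WM=−∞
i=3 t=14 v=9: → [10,20); WM=11; [0,10) fires=3
i=4 t=17 v=1: → [10,20); WM=11
i=5 t=1 v=5: DROP (t<11-3); WM=11
i=6 t=3 v=4: DROP (t<11-3); WM=11
i=7 t=18 v=5: → [10,20); WM=15
i=8 t=20 v=7: → [20,30); WM=15
i=9 t=19 v=6: → [10,20); WM=15
i=10 t=24 v=3: → [20,30); WM=15
i=11 t=26 v=4: → [20,30); WM=23; [10,20) fires=4
i=12 t=17 v=6: DROP (t<23-3); WM=23
i=13 t=20 v=3: → [20,30); WM=23
i=14 t=26 v=6: → [20,30); WM=23
i=15 t=26 v=8: → [20,30); WM=23
i=16 t=12 v=5: DROP (t<23-3); WM=23
i=17 t=23 v=2: → [20,30); WM=23
i=18 t=29 v=1: → [20,30); WM=23

3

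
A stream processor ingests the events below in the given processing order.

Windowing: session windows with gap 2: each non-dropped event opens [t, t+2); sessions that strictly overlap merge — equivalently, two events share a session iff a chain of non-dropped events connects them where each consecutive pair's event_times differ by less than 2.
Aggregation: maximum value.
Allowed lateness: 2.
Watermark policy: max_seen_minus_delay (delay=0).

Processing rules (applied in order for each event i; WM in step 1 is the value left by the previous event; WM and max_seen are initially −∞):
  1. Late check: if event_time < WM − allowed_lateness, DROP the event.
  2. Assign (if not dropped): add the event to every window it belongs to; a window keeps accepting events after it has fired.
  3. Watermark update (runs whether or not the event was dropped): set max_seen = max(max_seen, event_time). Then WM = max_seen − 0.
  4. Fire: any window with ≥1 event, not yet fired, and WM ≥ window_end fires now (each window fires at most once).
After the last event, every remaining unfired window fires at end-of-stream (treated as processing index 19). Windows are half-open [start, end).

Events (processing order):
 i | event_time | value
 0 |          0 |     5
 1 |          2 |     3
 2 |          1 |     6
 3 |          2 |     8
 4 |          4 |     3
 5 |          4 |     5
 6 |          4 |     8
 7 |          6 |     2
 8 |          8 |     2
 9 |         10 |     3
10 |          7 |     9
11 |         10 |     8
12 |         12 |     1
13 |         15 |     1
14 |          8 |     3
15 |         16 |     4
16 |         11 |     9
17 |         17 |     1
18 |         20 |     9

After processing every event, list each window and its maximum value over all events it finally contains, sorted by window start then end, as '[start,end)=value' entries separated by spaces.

i=0 t=0 v=5: → [0,2); WM=0
i=1 t=2 v=3: → [2,4); WM=2
i=2 t=1 v=6: → [0,4); WM=2
i=3 t=2 v=8: → [0,4); WM=2
i=4 t=4 v=3: → [4,6); WM=4
i=5 t=4 v=5: → [4,6); WM=4
i=6 t=4 v=8: → [4,6); WM=4
i=7 t=6 v=2: → [6,8); WM=6
i=8 t=8 v=2: → [8,10); WM=8
i=9 t=10 v=3: → [10,12); WM=10
i=10 t=7 v=9: DROP (t<10-2); WM=10
i=11 t=10 v=8: → [10,12); WM=10
i=12 t=12 v=1: → [12,14); WM=12
i=13 t=15 v=1: → [15,17); WM=15
i=14 t=8 v=3: DROP (t<15-2); WM=15
i=15 t=16 v=4: → [15,18); WM=16
i=16 t=11 v=9: DROP (t<16-2); WM=16
i=17 t=17 v=1: → [15,19); WM=17
i=18 t=20 v=9: → [20,22); WM=20

[0,4)=8 [4,6)=8 [6,8)=2 [8,10)=2 [10,12)=8 [12,14)=1 [15,19)=4 [20,22)=9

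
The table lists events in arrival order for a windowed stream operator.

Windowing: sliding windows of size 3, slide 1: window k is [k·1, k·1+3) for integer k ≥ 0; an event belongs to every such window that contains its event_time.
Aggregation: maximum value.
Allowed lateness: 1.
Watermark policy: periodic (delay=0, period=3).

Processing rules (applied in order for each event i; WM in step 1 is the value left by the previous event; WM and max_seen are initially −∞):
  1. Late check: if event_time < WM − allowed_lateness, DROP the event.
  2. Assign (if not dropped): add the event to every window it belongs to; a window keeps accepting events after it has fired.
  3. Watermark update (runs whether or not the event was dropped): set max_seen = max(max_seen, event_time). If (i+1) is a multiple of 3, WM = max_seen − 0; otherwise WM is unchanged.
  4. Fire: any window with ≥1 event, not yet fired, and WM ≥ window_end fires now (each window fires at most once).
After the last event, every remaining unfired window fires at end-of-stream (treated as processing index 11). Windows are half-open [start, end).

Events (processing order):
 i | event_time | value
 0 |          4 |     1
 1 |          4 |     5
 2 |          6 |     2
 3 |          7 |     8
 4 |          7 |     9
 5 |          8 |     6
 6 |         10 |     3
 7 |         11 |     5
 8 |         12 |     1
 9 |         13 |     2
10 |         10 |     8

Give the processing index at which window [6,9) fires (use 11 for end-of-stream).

8

i=0 t=4 v=1: → [4,7),[3,6),[2,5); WM=−∞
i=1 t=4 v=5: → [4,7),[3,6),[2,5); WM=−∞
i=2 t=6 v=2: → [6,9),[5,8),[4,7); WM=6; [2,5) fires=5 [3,6) fires=5
i=3 t=7 v=8: → [7,10),[6,9),[5,8); WM=6
i=4 t=7 v=9: → [7,10),[6,9),[5,8); WM=6
i=5 t=8 v=6: → [8,11),[7,10),[6,9); WM=8; [4,7) fires=5 [5,8) fires=9
i=6 t=10 v=3: → [10,13),[9,12),[8,11); WM=8
i=7 t=11 v=5: → [11,14),[10,13),[9,12); WM=8
i=8 t=12 v=1: → [12,15),[11,14),[10,13); WM=12; [6,9) fires=9 [7,10) fires=9 [8,11) fires=6 [9,12) fires=5
i=9 t=13 v=2: → [13,16),[12,15),[11,14); WM=12
i=10 t=10 v=8: DROP (t<12-1); WM=12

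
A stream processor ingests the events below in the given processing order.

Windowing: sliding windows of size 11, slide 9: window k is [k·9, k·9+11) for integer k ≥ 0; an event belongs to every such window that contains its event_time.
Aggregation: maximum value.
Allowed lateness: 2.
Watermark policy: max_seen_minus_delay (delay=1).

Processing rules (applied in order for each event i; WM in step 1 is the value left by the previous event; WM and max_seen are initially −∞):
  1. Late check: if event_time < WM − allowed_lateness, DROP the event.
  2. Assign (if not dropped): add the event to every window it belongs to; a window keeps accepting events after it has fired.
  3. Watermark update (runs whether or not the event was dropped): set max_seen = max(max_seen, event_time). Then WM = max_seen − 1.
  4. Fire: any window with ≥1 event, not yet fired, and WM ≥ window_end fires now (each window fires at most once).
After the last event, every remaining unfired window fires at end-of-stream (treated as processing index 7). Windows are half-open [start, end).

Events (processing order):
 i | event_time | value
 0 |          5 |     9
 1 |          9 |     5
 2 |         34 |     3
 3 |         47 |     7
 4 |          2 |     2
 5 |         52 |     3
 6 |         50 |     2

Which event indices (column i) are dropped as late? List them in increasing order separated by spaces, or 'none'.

4

i=0 t=5 v=9: → [0,11); WM=4
i=1 t=9 v=5: → [9,20),[0,11); WM=8
i=2 t=34 v=3: → [27,38); WM=33; [0,11) fires=9 [9,20) fires=5
i=3 t=47 v=7: → [45,56); WM=46; [27,38) fires=3
i=4 t=2 v=2: DROP (t<46-2); WM=46
i=5 t=52 v=3: → [45,56); WM=51
i=6 t=50 v=2: → [45,56); WM=51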